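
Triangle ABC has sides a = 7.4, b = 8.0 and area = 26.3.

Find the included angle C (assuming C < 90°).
Area = ½ab·sin(C)  →  sin(C) = 2·Area/(ab)
sin(C) = 2·26.3/(7.4·8.0) = 0.888514
C = arcsin(0.888514) = 62.69°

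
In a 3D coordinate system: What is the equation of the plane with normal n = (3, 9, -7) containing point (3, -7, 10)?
d = n·P = (3)(3) + (9)(-7) + (-7)(10) = -124
Plane: 3x + 9y - 7z = -124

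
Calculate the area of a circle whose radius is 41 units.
Area = pi * r²
Area = pi * 41²
Area = pi * 1681
Area = 5281.02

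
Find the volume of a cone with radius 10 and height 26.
Volume = (1/3) * pi * r² * h
Volume = (1/3) * pi * 10² * 26
Volume = (1/3) * pi * 100 * 26
Volume = (1/3) * pi * 2600
Volume = 2722.71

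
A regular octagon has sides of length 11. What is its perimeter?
Perimeter = number of sides * side length
Perimeter = 8 * 11
Perimeter = 88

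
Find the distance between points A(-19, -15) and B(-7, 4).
Using the distance formula: d = sqrt((x₂-x₁)² + (y₂-y₁)²)
dx = (-7) - (-19) = 12
dy = 4 - (-15) = 19
d = sqrt(12² + 19²) = sqrt(144 + 361) = sqrt(505) = 22.47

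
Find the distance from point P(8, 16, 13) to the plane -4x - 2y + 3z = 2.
d = |(-4)(8) + (-2)(16) + 3(13) - (2)| / √((-4)² + (-2)² + 3²) = 27/√29 = 5.014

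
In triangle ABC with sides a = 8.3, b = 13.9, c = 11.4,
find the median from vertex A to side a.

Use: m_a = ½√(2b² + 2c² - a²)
m_a = ½√(2·13.9² + 2·11.4² - 8.3²)
m_a = ½√(386.42 + 259.92 - 68.89) = ½√577.45 = 12.02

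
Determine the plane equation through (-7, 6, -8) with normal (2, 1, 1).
d = n·P = (2)(-7) + (1)(6) + (1)(-8) = -16
Plane: 2x + y + z = -16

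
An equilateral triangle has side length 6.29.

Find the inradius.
For an equilateral triangle, r = s/(2√3) where s is the side.
r = 6.29/(2√3) = 6.29/3.464102 = 1.816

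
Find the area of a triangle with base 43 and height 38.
Area = (1/2) * base * height
Area = (1/2) * 43 * 38
Area = 817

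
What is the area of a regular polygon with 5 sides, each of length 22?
For a regular 5-gon with side length s = 22:
Apothem a = s / (2*tan(pi/5)) = 22 / (2*tan(pi/5)) ≈ 15.1402
Perimeter P = 5 * 22 = 110
Area = (1/2) * P * a = (1/2) * 110 * 15.1402 = 832.71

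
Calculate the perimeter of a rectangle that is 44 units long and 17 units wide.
Perimeter = 2 * (length + width)
Perimeter = 2 * (44 + 17)
Perimeter = 2 * 61
Perimeter = 122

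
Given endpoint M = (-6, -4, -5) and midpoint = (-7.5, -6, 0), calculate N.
N = (2×(-7.5) - (-6), 2×(-6) - (-4), 2×0 - (-5)) = (-9, -8, 5)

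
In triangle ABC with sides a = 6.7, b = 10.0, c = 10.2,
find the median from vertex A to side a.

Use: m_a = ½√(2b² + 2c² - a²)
m_a = ½√(2·10.0² + 2·10.2² - 6.7²)
m_a = ½√(200 + 208.08 - 44.89) = ½√363.19 = 9.529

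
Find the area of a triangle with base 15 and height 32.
Area = (1/2) * base * height
Area = (1/2) * 15 * 32
Area = 240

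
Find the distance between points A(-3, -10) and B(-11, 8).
Using the distance formula: d = sqrt((x₂-x₁)² + (y₂-y₁)²)
dx = (-11) - (-3) = -8
dy = 8 - (-10) = 18
d = sqrt((-8)² + 18²) = sqrt(64 + 324) = sqrt(388) = 19.70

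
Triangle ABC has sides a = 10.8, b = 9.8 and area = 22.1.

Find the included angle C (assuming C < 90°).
Area = ½ab·sin(C)  →  sin(C) = 2·Area/(ab)
sin(C) = 2·22.1/(10.8·9.8) = 0.417611
C = arcsin(0.417611) = 24.68°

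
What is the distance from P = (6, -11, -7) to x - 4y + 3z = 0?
d = |1(6) + (-4)(-11) + 3(-7) - (0)| / √(1² + (-4)² + 3²) = 29/√26 = 5.687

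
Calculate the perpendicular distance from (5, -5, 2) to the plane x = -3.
d = |1(5) + 0(-5) + 0(2) - (-3)| / √(1² + 0² + 0²) = 8/√1 = 8.0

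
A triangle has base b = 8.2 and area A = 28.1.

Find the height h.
A = ½bh  →  h = 2A/b
h = 2·28.1/8.2 = 6.854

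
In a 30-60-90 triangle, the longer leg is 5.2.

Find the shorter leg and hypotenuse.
In a 30-60-90 triangle, sides are in ratio 1 : √3 : 2.
Long leg = short leg·√3  →  short leg = 5.2/√3 = 3.002
Hypotenuse = 2·(short leg) = 2·5.2/√3 = 6.004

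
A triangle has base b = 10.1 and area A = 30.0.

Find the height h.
A = ½bh  →  h = 2A/b
h = 2·30.0/10.1 = 5.941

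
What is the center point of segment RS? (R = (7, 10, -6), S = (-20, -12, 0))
Midpoint = ((7-20)/2, (10-12)/2, (-6+0)/2) = (-6.5, -1, -3)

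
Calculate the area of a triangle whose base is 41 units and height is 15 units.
Area = (1/2) * base * height
Area = (1/2) * 41 * 15
Area = 307.50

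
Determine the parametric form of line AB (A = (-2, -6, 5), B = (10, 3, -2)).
Direction vector d = B - A = (12, 9, -7)
x = -2 + 12t, y = -6 + 9t, z = 5 - 7t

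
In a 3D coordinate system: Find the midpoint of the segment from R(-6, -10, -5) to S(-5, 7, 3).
Midpoint = ((-6-5)/2, (-10+7)/2, (-5+3)/2) = (-5.5, -1.5, -1)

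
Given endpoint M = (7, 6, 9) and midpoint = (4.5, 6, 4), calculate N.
N = (2×4.5 - 7, 2×6 - 6, 2×4 - 9) = (2, 6, -1)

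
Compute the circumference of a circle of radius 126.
Circumference = 2 * pi * r
Circumference = 2 * pi * 126
Circumference = 791.68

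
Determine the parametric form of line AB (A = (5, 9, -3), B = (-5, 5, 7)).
Direction vector d = B - A = (-10, -4, 10)
x = 5 - 10t, y = 9 - 4t, z = -3 + 10t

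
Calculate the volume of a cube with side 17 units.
Volume = s³
Volume = 17³
Volume = 4913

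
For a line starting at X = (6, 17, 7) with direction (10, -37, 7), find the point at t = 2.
P(2) = (6 + 10(2), 17 + (-37)(2), 7 + 7(2)) = (26, -57, 21)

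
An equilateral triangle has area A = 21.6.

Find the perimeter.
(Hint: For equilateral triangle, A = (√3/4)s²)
A = (√3/4)s²  →  s² = 4A/√3 = 4·21.6/√3 = 49.8831
s = 7.06279
Perimeter = 3s = 21.19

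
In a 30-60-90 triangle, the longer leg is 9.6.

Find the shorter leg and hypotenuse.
In a 30-60-90 triangle, sides are in ratio 1 : √3 : 2.
Long leg = short leg·√3  →  short leg = 9.6/√3 = 5.543
Hypotenuse = 2·(short leg) = 2·9.6/√3 = 11.09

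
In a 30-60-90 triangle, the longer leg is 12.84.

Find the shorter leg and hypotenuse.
In a 30-60-90 triangle, sides are in ratio 1 : √3 : 2.
Long leg = short leg·√3  →  short leg = 12.84/√3 = 7.413
Hypotenuse = 2·(short leg) = 2·12.84/√3 = 14.83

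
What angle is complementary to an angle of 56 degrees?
Complementary angles sum to 90 degrees.
Other angle = 90 - 56
Other angle = 34 degrees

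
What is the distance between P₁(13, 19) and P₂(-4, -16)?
Using the distance formula: d = sqrt((x₂-x₁)² + (y₂-y₁)²)
dx = (-4) - 13 = -17
dy = (-16) - 19 = -35
d = sqrt((-17)² + (-35)²) = sqrt(289 + 1225) = sqrt(1514) = 38.91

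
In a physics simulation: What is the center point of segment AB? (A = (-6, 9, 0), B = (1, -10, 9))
Midpoint = ((-6+1)/2, (9-10)/2, (0+9)/2) = (-2.5, -0.5, 4.5)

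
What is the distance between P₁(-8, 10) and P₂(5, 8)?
Using the distance formula: d = sqrt((x₂-x₁)² + (y₂-y₁)²)
dx = 5 - (-8) = 13
dy = 8 - 10 = -2
d = sqrt(13² + (-2)²) = sqrt(169 + 4) = sqrt(173) = 13.15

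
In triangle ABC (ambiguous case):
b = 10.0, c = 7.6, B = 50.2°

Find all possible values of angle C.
sin(C)/c = sin(B)/b  →  sin(C) = c·sin(B)/b = 7.6·sin(50.2°)/10.0 = 0.583895
C₁ = arcsin(0.583895) = 35.72°,  C₂ = 180° - C₁ = 144.28°
Check C₂: A = 180° - 50.2° - 144.28° = -14.48° ≤ 0, rejected
C = 35.72° (one solution)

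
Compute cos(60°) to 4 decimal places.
cos(60 degrees) = 1/2
Decimal approximation: 0.5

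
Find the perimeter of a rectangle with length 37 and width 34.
Perimeter = 2 * (length + width)
Perimeter = 2 * (37 + 34)
Perimeter = 2 * 71
Perimeter = 142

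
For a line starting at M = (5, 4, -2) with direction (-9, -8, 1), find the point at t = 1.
P(1) = (5 + (-9)(1), 4 + (-8)(1), -2 + 1(1)) = (-4, -4, -1)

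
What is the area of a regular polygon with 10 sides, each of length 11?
For a regular 10-gon with side length s = 11:
Apothem a = s / (2*tan(pi/10)) = 11 / (2*tan(pi/10)) ≈ 16.9273
Perimeter P = 10 * 11 = 110
Area = (1/2) * P * a = (1/2) * 110 * 16.9273 = 931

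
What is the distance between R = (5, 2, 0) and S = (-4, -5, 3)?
d = √[(-9)² + (-7)² + (3)²] = √139 = 11.79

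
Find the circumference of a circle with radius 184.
Circumference = 2 * pi * r
Circumference = 2 * pi * 184
Circumference = 1156.11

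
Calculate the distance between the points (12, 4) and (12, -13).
Using the distance formula: d = sqrt((x₂-x₁)² + (y₂-y₁)²)
dx = 12 - 12 = 0
dy = (-13) - 4 = -17
d = sqrt(0² + (-17)²) = sqrt(0 + 289) = sqrt(289) = 17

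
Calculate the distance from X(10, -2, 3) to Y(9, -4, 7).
d = √[(-1)² + (-2)² + (4)²] = √21 = 4.583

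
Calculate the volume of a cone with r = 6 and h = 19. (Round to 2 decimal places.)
Volume = (1/3) * pi * r² * h
Volume = (1/3) * pi * 6² * 19
Volume = (1/3) * pi * 36 * 19
Volume = (1/3) * pi * 684
Volume = 716.28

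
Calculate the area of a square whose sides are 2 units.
Area = s²
Area = 2²
Area = 4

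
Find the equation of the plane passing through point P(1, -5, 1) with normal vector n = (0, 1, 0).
d = n·P = (0)(1) + (1)(-5) + (0)(1) = -5
Plane: y = -5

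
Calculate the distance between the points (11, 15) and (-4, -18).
Using the distance formula: d = sqrt((x₂-x₁)² + (y₂-y₁)²)
dx = (-4) - 11 = -15
dy = (-18) - 15 = -33
d = sqrt((-15)² + (-33)²) = sqrt(225 + 1089) = sqrt(1314) = 36.25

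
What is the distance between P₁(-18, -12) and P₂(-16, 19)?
Using the distance formula: d = sqrt((x₂-x₁)² + (y₂-y₁)²)
dx = (-16) - (-18) = 2
dy = 19 - (-12) = 31
d = sqrt(2² + 31²) = sqrt(4 + 961) = sqrt(965) = 31.06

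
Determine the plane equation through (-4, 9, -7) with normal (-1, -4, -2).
d = n·P = (-1)(-4) + (-4)(9) + (-2)(-7) = -18
Plane: -x - 4y - 2z = -18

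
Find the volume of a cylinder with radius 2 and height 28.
Volume = pi * r² * h
Volume = pi * 2² * 28
Volume = pi * 4 * 28
Volume = pi * 112
Volume = 351.86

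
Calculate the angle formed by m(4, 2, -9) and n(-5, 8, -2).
m·n = 14, |m|² = 101, |n|² = 93
cos θ = 14/√9393 ≈ 0.1445
θ ≈ 81.69°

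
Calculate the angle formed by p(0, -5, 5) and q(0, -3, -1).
p·q = 10, |p|² = 50, |q|² = 10
cos θ = 10/√500 ≈ 0.4472
θ ≈ 63.43°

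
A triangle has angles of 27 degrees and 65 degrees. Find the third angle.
Sum of angles in a triangle = 180 degrees
Third angle = 180 - 27 - 65
Third angle = 88 degrees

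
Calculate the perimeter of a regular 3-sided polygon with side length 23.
Perimeter = number of sides * side length
Perimeter = 3 * 23
Perimeter = 69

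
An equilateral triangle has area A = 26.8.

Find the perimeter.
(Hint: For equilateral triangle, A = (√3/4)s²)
A = (√3/4)s²  →  s² = 4A/√3 = 4·26.8/√3 = 61.8919
s = 7.86714
Perimeter = 3s = 23.6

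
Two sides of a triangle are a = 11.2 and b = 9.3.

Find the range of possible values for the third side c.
By the triangle inequality: |a - b| < c < a + b
|11.2 - 9.3| < c < 11.2 + 9.3
1.9 < c < 20.5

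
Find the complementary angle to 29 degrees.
Complementary angles sum to 90 degrees.
Other angle = 90 - 29
Other angle = 61 degrees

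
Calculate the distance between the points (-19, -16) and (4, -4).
Using the distance formula: d = sqrt((x₂-x₁)² + (y₂-y₁)²)
dx = 4 - (-19) = 23
dy = (-4) - (-16) = 12
d = sqrt(23² + 12²) = sqrt(529 + 144) = sqrt(673) = 25.94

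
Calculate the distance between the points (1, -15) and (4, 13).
Using the distance formula: d = sqrt((x₂-x₁)² + (y₂-y₁)²)
dx = 4 - 1 = 3
dy = 13 - (-15) = 28
d = sqrt(3² + 28²) = sqrt(9 + 784) = sqrt(793) = 28.16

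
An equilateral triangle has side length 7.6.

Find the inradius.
For an equilateral triangle, r = s/(2√3) where s is the side.
r = 7.6/(2√3) = 7.6/3.464102 = 2.194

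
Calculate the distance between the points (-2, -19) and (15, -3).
Using the distance formula: d = sqrt((x₂-x₁)² + (y₂-y₁)²)
dx = 15 - (-2) = 17
dy = (-3) - (-19) = 16
d = sqrt(17² + 16²) = sqrt(289 + 256) = sqrt(545) = 23.35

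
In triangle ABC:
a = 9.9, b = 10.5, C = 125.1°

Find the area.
Using A = ½ab·sin(C):
A = ½·9.9·10.5·sin(125.1°) = ½·103.95·0.818150 = 42.52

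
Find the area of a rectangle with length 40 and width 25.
Area = length * width
Area = 40 * 25
Area = 1000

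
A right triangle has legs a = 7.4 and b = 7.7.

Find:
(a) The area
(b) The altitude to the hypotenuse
(a) Area = ½ab = ½·7.4·7.7 = 28.49
(b) Hypotenuse c = √(7.4² + 7.7²) = √114.05 = 10.6794
    Area = ½·c·h_c  →  h_c = 2·Area/c = 2·28.49/10.6794 = 5.335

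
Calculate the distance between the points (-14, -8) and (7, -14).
Using the distance formula: d = sqrt((x₂-x₁)² + (y₂-y₁)²)
dx = 7 - (-14) = 21
dy = (-14) - (-8) = -6
d = sqrt(21² + (-6)²) = sqrt(441 + 36) = sqrt(477) = 21.84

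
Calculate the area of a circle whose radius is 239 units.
Area = pi * r²
Area = pi * 239²
Area = pi * 57121
Area = 179450.91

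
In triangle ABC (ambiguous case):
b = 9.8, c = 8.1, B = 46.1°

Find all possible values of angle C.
sin(C)/c = sin(B)/b  →  sin(C) = c·sin(B)/b = 8.1·sin(46.1°)/9.8 = 0.595558
C₁ = arcsin(0.595558) = 36.55°,  C₂ = 180° - C₁ = 143.45°
Check C₂: A = 180° - 46.1° - 143.45° = -9.55° ≤ 0, rejected
C = 36.55° (one solution)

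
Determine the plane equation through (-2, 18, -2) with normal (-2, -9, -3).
d = n·P = (-2)(-2) + (-9)(18) + (-3)(-2) = -152
Plane: -2x - 9y - 3z = -152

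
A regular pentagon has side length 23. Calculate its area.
For a regular 5-gon with side length s = 23:
Apothem a = s / (2*tan(pi/5)) = 23 / (2*tan(pi/5)) ≈ 15.8284
Perimeter P = 5 * 23 = 115
Area = (1/2) * P * a = (1/2) * 115 * 15.8284 = 910.13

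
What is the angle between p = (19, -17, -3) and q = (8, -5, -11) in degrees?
p·q = 270, |p|² = 659, |q|² = 210
cos θ = 270/√138390 ≈ 0.7258
θ ≈ 43.47°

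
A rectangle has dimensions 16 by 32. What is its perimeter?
Perimeter = 2 * (length + width)
Perimeter = 2 * (16 + 32)
Perimeter = 2 * 48
Perimeter = 96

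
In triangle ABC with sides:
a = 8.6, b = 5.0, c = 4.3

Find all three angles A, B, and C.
By the law of cosines:
cos(A) = (b² + c² - a²)/(2bc) = -0.708605  →  A = 135.1°
cos(B) = (a² + c² - b²)/(2ac) = 0.911979  →  B = 24.22°
cos(C) = (a² + b² - c²)/(2ab) = 0.935698  →  C = 20.66°
Check: A + B + C = 180.0° ✓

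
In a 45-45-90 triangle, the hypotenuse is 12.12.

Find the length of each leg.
In a 45-45-90 triangle, hypotenuse = leg·√2  →  leg = hypotenuse/√2
leg = 12.12/√2 = 8.57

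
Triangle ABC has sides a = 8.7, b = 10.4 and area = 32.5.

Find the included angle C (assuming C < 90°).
Area = ½ab·sin(C)  →  sin(C) = 2·Area/(ab)
sin(C) = 2·32.5/(8.7·10.4) = 0.718391
C = arcsin(0.718391) = 45.92°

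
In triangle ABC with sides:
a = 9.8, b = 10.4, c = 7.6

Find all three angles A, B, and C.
By the law of cosines:
cos(A) = (b² + c² - a²)/(2bc) = 0.442055  →  A = 63.76°
cos(B) = (a² + c² - b²)/(2ac) = 0.306391  →  B = 72.16°
cos(C) = (a² + b² - c²)/(2ab) = 0.718407  →  C = 44.08°
Check: A + B + C = 180.0° ✓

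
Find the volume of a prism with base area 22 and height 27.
Volume = base area * height
Volume = 22 * 27
Volume = 594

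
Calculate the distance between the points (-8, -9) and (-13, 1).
Using the distance formula: d = sqrt((x₂-x₁)² + (y₂-y₁)²)
dx = (-13) - (-8) = -5
dy = 1 - (-9) = 10
d = sqrt((-5)² + 10²) = sqrt(25 + 100) = sqrt(125) = 11.18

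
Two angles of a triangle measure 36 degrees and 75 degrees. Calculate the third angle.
Sum of angles in a triangle = 180 degrees
Third angle = 180 - 36 - 75
Third angle = 69 degrees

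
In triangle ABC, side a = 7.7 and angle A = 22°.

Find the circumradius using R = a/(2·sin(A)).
R = a/(2·sin(A)) = 7.7/(2·sin(22°))
R = 7.7/(2·0.374607) = 7.7/0.749213 = 10.28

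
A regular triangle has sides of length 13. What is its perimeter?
Perimeter = number of sides * side length
Perimeter = 3 * 13
Perimeter = 39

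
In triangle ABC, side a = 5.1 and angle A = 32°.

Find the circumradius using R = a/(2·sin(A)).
R = a/(2·sin(A)) = 5.1/(2·sin(32°))
R = 5.1/(2·0.529919) = 5.1/1.059839 = 4.812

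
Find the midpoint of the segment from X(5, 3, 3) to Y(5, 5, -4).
Midpoint = ((5+5)/2, (3+5)/2, (3-4)/2) = (5, 4, -0.5)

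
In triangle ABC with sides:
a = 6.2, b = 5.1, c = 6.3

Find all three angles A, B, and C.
By the law of cosines:
cos(A) = (b² + c² - a²)/(2bc) = 0.424214  →  A = 64.9°
cos(B) = (a² + c² - b²)/(2ac) = 0.667179  →  B = 48.15°
cos(C) = (a² + b² - c²)/(2ab) = 0.391524  →  C = 66.95°
Check: A + B + C = 180.0° ✓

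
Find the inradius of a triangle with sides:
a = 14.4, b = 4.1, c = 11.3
s = (a+b+c)/2 = (14.4+4.1+11.3)/2 = 14.9
Area = √(s(s-a)(s-b)(s-c)) = √(14.9·0.5·10.8·3.6) = 17.0193
r = Area/s = 17.0193/14.9 = 1.142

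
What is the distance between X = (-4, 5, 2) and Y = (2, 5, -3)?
d = √[(6)² + (0)² + (-5)²] = √61 = 7.81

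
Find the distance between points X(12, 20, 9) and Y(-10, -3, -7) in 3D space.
d = √[(-22)² + (-23)² + (-16)²] = √1269 = 35.62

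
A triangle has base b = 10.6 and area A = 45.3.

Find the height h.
A = ½bh  →  h = 2A/b
h = 2·45.3/10.6 = 8.547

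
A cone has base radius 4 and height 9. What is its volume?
Volume = (1/3) * pi * r² * h
Volume = (1/3) * pi * 4² * 9
Volume = (1/3) * pi * 16 * 9
Volume = (1/3) * pi * 144
Volume = 150.80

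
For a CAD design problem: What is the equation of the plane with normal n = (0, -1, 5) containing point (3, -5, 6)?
d = n·P = (0)(3) + (-1)(-5) + (5)(6) = 35
Plane: -y + 5z = 35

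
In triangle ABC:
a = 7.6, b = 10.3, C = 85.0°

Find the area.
Using A = ½ab·sin(C):
A = ½·7.6·10.3·sin(85.0°) = ½·78.28·0.996195 = 38.99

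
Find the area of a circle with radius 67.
Area = pi * r²
Area = pi * 67²
Area = pi * 4489
Area = 14102.61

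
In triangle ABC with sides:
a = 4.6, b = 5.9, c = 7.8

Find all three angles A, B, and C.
By the law of cosines:
cos(A) = (b² + c² - a²)/(2bc) = 0.809322  →  A = 35.97°
cos(B) = (a² + c² - b²)/(2ac) = 0.657609  →  B = 48.88°
cos(C) = (a² + b² - c²)/(2ab) = -0.089720  →  C = 95.15°
Check: A + B + C = 180.0° ✓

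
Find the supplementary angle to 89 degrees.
Supplementary angles sum to 180 degrees.
Other angle = 180 - 89
Other angle = 91 degrees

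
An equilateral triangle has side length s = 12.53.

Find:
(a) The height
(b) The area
(a) Height h = s·√3/2 = 12.53·√3/2 = 10.85
(b) Area = (√3/4)·s² = (√3/4)·12.53² = (√3/4)·157.001 = 67.98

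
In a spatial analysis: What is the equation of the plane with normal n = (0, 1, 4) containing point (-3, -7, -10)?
d = n·P = (0)(-3) + (1)(-7) + (4)(-10) = -47
Plane: y + 4z = -47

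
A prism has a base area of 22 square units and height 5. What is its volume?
Volume = base area * height
Volume = 22 * 5
Volume = 110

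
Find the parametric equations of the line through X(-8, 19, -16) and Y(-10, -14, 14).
Direction vector d = Y - X = (-2, -33, 30)
x = -8 - 2t, y = 19 - 33t, z = -16 + 30t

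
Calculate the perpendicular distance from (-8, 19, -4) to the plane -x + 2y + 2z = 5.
d = |(-1)(-8) + 2(19) + 2(-4) - (5)| / √((-1)² + 2² + 2²) = 33/√9 = 11.0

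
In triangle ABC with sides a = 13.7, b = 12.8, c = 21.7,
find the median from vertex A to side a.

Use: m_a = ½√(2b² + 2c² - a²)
m_a = ½√(2·12.8² + 2·21.7² - 13.7²)
m_a = ½√(327.68 + 941.78 - 187.69) = ½√1081.77 = 16.45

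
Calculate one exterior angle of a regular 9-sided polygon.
Exterior angle of a regular n-gon = 360/n
Exterior angle = 360/9
Exterior angle = 40 degrees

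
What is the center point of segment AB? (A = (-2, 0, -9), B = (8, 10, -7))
Midpoint = ((-2+8)/2, (0+10)/2, (-9-7)/2) = (3, 5, -8)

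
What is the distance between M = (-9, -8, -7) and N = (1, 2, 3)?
d = √[(10)² + (10)² + (10)²] = √300 = 17.32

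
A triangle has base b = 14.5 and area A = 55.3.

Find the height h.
A = ½bh  →  h = 2A/b
h = 2·55.3/14.5 = 7.628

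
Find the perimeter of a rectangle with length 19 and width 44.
Perimeter = 2 * (length + width)
Perimeter = 2 * (19 + 44)
Perimeter = 2 * 63
Perimeter = 126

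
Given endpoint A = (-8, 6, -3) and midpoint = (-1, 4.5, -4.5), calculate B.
B = (2×(-1) - (-8), 2×4.5 - 6, 2×(-4.5) - (-3)) = (6, 3, -6)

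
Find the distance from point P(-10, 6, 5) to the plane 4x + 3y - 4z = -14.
d = |4(-10) + 3(6) + (-4)(5) - (-14)| / √(4² + 3² + (-4)²) = 28/√41 = 4.373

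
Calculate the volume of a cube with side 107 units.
Volume = s³
Volume = 107³
Volume = 1225043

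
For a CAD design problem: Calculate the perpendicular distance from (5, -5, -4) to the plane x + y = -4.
d = |1(5) + 1(-5) + 0(-4) - (-4)| / √(1² + 1² + 0²) = 4/√2 = 2.828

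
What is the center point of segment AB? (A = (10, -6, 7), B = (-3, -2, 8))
Midpoint = ((10-3)/2, (-6-2)/2, (7+8)/2) = (3.5, -4, 7.5)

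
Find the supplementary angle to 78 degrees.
Supplementary angles sum to 180 degrees.
Other angle = 180 - 78
Other angle = 102 degrees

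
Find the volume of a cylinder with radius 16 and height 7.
Volume = pi * r² * h
Volume = pi * 16² * 7
Volume = pi * 256 * 7
Volume = pi * 1792
Volume = 5629.73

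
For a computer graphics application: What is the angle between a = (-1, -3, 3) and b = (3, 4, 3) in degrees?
a·b = -6, |a|² = 19, |b|² = 34
cos θ = -6/√646 ≈ -0.2361
θ ≈ 103.7°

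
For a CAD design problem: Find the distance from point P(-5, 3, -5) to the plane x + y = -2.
d = |1(-5) + 1(3) + 0(-5) - (-2)| / √(1² + 1² + 0²) = 0/√2 = 0.0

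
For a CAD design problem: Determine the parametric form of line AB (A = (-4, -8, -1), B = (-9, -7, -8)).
Direction vector d = B - A = (-5, 1, -7)
x = -4 - 5t, y = -8 + t, z = -1 - 7t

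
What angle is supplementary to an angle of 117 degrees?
Supplementary angles sum to 180 degrees.
Other angle = 180 - 117
Other angle = 63 degrees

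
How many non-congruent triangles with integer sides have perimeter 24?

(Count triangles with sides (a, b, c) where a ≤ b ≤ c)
With a ≤ b ≤ c and a + b + c = 24, the triangle inequality a + b > c gives c < 24/2, so c ≤ 11.
Iterate a from 1 to ⌊p/3⌋ = 8; for each a, b ranges from a to ⌊(p−a)/2⌋ with c = p − a − b, keeping only c ≥ b.
Triples: (2, 11, 11), (3, 10, 11), (4, 9, 11), …
Count = 12 triangles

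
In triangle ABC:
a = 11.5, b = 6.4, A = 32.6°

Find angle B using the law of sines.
sin(B)/b = sin(A)/a
sin(B) = b·sin(A)/a = 6.4·sin(32.6°)/11.5 = 0.299838
B = arcsin(0.299838) = 17.45°  (b ≤ a, so B ≤ A and the acute solution is unique)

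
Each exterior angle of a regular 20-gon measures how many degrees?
Exterior angle of a regular n-gon = 360/n
Exterior angle = 360/20
Exterior angle = 18 degrees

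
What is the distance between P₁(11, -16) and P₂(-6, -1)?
Using the distance formula: d = sqrt((x₂-x₁)² + (y₂-y₁)²)
dx = (-6) - 11 = -17
dy = (-1) - (-16) = 15
d = sqrt((-17)² + 15²) = sqrt(289 + 225) = sqrt(514) = 22.67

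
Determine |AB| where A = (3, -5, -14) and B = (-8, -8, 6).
d = √[(-11)² + (-3)² + (20)²] = √530 = 23.02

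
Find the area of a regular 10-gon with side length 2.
For a regular 10-gon with side length s = 2:
Apothem a = s / (2*tan(pi/10)) = 2 / (2*tan(pi/10)) ≈ 3.0777
Perimeter P = 10 * 2 = 20
Area = (1/2) * P * a = (1/2) * 20 * 3.0777 = 30.78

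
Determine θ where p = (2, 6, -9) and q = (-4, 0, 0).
p·q = -8, |p|² = 121, |q|² = 16
cos θ = -8/√1936 ≈ -0.1818
θ ≈ 100.5°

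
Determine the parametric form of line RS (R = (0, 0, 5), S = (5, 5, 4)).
Direction vector d = S - R = (5, 5, -1)
x = 0 + 5t, y = 0 + 5t, z = 5 - t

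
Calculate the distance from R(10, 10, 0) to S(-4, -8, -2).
d = √[(-14)² + (-18)² + (-2)²] = √524 = 22.89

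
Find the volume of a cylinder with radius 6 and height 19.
Volume = pi * r² * h
Volume = pi * 6² * 19
Volume = pi * 36 * 19
Volume = pi * 684
Volume = 2148.85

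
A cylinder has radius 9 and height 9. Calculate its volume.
Volume = pi * r² * h
Volume = pi * 9² * 9
Volume = pi * 81 * 9
Volume = pi * 729
Volume = 2290.22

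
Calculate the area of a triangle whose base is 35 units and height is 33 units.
Area = (1/2) * base * height
Area = (1/2) * 35 * 33
Area = 577.50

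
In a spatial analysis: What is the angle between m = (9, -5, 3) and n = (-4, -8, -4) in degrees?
m·n = -8, |m|² = 115, |n|² = 96
cos θ = -8/√11040 ≈ -0.07614
θ ≈ 94.37°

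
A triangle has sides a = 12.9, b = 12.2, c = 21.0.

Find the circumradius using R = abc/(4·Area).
s = (a+b+c)/2 = 23.05
Area = √(s(s-a)(s-b)(s-c)) = √(23.05·10.15·10.85·2.05) = 72.1374
R = abc/(4·Area) = (12.9·12.2·21.0)/(4·72.1374) = 3304.98/288.5496 = 11.45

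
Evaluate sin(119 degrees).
sin(119 degrees) = 0.8746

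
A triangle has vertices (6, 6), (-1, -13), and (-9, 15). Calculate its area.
Using the coordinate formula: Area = (1/2)|x₁(y₂-y₃) + x₂(y₃-y₁) + x₃(y₁-y₂)|
Area = (1/2)|6((-13)-15) + (-1)(15-6) + (-9)(6-(-13))|
Area = (1/2)|6*(-28) + (-1)*9 + (-9)*19|
Area = (1/2)|(-168) + (-9) + (-171)|
Area = (1/2)*348 = 174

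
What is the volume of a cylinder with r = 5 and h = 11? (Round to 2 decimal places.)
Volume = pi * r² * h
Volume = pi * 5² * 11
Volume = pi * 25 * 11
Volume = pi * 275
Volume = 863.94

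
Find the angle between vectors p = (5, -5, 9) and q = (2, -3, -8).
p·q = -47, |p|² = 131, |q|² = 77
cos θ = -47/√10087 ≈ -0.468
θ ≈ 117.9°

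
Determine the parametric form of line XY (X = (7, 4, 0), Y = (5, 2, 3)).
Direction vector d = Y - X = (-2, -2, 3)
x = 7 - 2t, y = 4 - 2t, z = 0 + 3t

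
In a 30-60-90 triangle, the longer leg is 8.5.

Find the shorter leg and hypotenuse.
In a 30-60-90 triangle, sides are in ratio 1 : √3 : 2.
Long leg = short leg·√3  →  short leg = 8.5/√3 = 4.907
Hypotenuse = 2·(short leg) = 2·8.5/√3 = 9.815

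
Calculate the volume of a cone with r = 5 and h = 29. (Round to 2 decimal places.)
Volume = (1/3) * pi * r² * h
Volume = (1/3) * pi * 5² * 29
Volume = (1/3) * pi * 25 * 29
Volume = (1/3) * pi * 725
Volume = 759.22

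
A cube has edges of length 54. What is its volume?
Volume = s³
Volume = 54³
Volume = 157464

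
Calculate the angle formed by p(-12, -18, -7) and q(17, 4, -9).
p·q = -213, |p|² = 517, |q|² = 386
cos θ = -213/√199562 ≈ -0.4768
θ ≈ 118.5°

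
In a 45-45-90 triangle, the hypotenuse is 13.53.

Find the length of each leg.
In a 45-45-90 triangle, hypotenuse = leg·√2  →  leg = hypotenuse/√2
leg = 13.53/√2 = 9.567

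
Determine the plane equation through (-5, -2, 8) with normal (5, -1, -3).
d = n·P = (5)(-5) + (-1)(-2) + (-3)(8) = -47
Plane: 5x - y - 3z = -47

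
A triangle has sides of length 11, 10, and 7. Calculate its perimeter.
Perimeter = sum of all sides
Perimeter = 11 + 10 + 7
Perimeter = 28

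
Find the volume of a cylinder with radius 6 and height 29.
Volume = pi * r² * h
Volume = pi * 6² * 29
Volume = pi * 36 * 29
Volume = pi * 1044
Volume = 3279.82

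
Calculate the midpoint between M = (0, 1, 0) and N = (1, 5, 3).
Midpoint = ((0+1)/2, (1+5)/2, (0+3)/2) = (0.5, 3, 1.5)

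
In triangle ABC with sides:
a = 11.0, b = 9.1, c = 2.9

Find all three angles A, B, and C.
By the law of cosines:
cos(A) = (b² + c² - a²)/(2bc) = -0.564229  →  A = 124.3°
cos(B) = (a² + c² - b²)/(2ac) = 0.730408  →  B = 43.08°
cos(C) = (a² + b² - c²)/(2ab) = 0.976024  →  C = 12.57°
Check: A + B + C = 180.0° ✓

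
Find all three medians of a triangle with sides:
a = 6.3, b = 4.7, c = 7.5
Using m_x = ½√(2y² + 2z² - x²):
m_a = ½√(2·4.7² + 2·7.5² - 6.3²) = ½√116.99 = 5.408
m_b = ½√(2·6.3² + 2·7.5² - 4.7²) = ½√169.79 = 6.515
m_c = ½√(2·6.3² + 2·4.7² - 7.5²) = ½√67.31 = 4.102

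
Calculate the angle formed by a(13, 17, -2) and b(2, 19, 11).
a·b = 327, |a|² = 462, |b|² = 486
cos θ = 327/√224532 ≈ 0.6901
θ ≈ 46.36°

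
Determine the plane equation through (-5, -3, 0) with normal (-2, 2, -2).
d = n·P = (-2)(-5) + (2)(-3) + (-2)(0) = 4
Plane: -2x + 2y - 2z = 4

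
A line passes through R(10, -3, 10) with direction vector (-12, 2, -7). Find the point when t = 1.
P(1) = (10 + (-12)(1), -3 + 2(1), 10 + (-7)(1)) = (-2, -1, 3)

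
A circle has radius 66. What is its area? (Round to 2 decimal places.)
Area = pi * r²
Area = pi * 66²
Area = pi * 4356
Area = 13684.78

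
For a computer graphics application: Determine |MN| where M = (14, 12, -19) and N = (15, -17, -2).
d = √[(1)² + (-29)² + (17)²] = √1131 = 33.63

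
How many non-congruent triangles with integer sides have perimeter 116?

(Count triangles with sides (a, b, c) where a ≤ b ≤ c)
With a ≤ b ≤ c and a + b + c = 116, the triangle inequality a + b > c gives c < 116/2, so c ≤ 57.
Iterate a from 1 to ⌊p/3⌋ = 38; for each a, b ranges from a to ⌊(p−a)/2⌋ with c = p − a − b, keeping only c ≥ b.
Triples: (2, 57, 57), (3, 56, 57), (4, 55, 57), …
Count = 280 triangles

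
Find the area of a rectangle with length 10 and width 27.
Area = length * width
Area = 10 * 27
Area = 270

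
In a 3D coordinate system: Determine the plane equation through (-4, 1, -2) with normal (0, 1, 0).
d = n·P = (0)(-4) + (1)(1) + (0)(-2) = 1
Plane: y = 1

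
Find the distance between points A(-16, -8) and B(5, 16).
Using the distance formula: d = sqrt((x₂-x₁)² + (y₂-y₁)²)
dx = 5 - (-16) = 21
dy = 16 - (-8) = 24
d = sqrt(21² + 24²) = sqrt(441 + 576) = sqrt(1017) = 31.89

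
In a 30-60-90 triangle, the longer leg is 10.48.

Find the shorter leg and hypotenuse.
In a 30-60-90 triangle, sides are in ratio 1 : √3 : 2.
Long leg = short leg·√3  →  short leg = 10.48/√3 = 6.051
Hypotenuse = 2·(short leg) = 2·10.48/√3 = 12.1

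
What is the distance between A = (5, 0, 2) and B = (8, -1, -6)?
d = √[(3)² + (-1)² + (-8)²] = √74 = 8.602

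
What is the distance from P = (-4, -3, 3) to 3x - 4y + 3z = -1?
d = |3(-4) + (-4)(-3) + 3(3) - (-1)| / √(3² + (-4)² + 3²) = 10/√34 = 1.715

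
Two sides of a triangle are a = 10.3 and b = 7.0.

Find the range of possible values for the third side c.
By the triangle inequality: |a - b| < c < a + b
|10.3 - 7.0| < c < 10.3 + 7.0
3.3 < c < 17.3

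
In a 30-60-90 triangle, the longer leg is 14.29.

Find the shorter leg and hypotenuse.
In a 30-60-90 triangle, sides are in ratio 1 : √3 : 2.
Long leg = short leg·√3  →  short leg = 14.29/√3 = 8.25
Hypotenuse = 2·(short leg) = 2·14.29/√3 = 16.5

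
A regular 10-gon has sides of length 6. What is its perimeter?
Perimeter = number of sides * side length
Perimeter = 10 * 6
Perimeter = 60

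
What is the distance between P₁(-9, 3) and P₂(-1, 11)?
Using the distance formula: d = sqrt((x₂-x₁)² + (y₂-y₁)²)
dx = (-1) - (-9) = 8
dy = 11 - 3 = 8
d = sqrt(8² + 8²) = sqrt(64 + 64) = sqrt(128) = 11.31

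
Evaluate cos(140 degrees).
cos(140 degrees) = -0.766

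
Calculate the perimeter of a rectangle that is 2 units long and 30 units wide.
Perimeter = 2 * (length + width)
Perimeter = 2 * (2 + 30)
Perimeter = 2 * 32
Perimeter = 64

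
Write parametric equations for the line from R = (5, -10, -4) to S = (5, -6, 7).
Direction vector d = S - R = (0, 4, 11)
x = 5, y = -10 + 4t, z = -4 + 11t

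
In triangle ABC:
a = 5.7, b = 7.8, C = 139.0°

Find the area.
Using A = ½ab·sin(C):
A = ½·5.7·7.8·sin(139.0°) = ½·44.46·0.656059 = 14.58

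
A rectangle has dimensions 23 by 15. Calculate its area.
Area = length * width
Area = 23 * 15
Area = 345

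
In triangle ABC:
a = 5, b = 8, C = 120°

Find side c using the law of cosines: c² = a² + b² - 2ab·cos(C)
c² = 5² + 8² - 2·5·8·cos(120°)
c² = 25 + 64 - 80·-0.5000 = 129
c = √129 = 11.36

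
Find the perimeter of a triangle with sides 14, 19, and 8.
Perimeter = sum of all sides
Perimeter = 14 + 19 + 8
Perimeter = 41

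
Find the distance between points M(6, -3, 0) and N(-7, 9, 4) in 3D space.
d = √[(-13)² + (12)² + (4)²] = √329 = 18.14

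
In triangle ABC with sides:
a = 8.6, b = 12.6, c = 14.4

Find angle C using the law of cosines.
cos(C) = (a² + b² - c²)/(2ab)
cos(C) = (8.6² + 12.6² - 14.4²)/(2·8.6·12.6) = 25.36/216.72 = 0.117017
C = arccos(0.117017) = 83.28°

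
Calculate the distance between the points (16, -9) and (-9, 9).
Using the distance formula: d = sqrt((x₂-x₁)² + (y₂-y₁)²)
dx = (-9) - 16 = -25
dy = 9 - (-9) = 18
d = sqrt((-25)² + 18²) = sqrt(625 + 324) = sqrt(949) = 30.81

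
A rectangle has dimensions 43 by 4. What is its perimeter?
Perimeter = 2 * (length + width)
Perimeter = 2 * (43 + 4)
Perimeter = 2 * 47
Perimeter = 94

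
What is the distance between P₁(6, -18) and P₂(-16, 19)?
Using the distance formula: d = sqrt((x₂-x₁)² + (y₂-y₁)²)
dx = (-16) - 6 = -22
dy = 19 - (-18) = 37
d = sqrt((-22)² + 37²) = sqrt(484 + 1369) = sqrt(1853) = 43.05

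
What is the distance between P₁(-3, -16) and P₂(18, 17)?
Using the distance formula: d = sqrt((x₂-x₁)² + (y₂-y₁)²)
dx = 18 - (-3) = 21
dy = 17 - (-16) = 33
d = sqrt(21² + 33²) = sqrt(441 + 1089) = sqrt(1530) = 39.12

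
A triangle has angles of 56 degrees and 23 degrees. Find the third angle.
Sum of angles in a triangle = 180 degrees
Third angle = 180 - 56 - 23
Third angle = 101 degrees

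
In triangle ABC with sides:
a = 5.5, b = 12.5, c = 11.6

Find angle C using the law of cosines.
cos(C) = (a² + b² - c²)/(2ab)
cos(C) = (5.5² + 12.5² - 11.6²)/(2·5.5·12.5) = 51.94/137.5 = 0.377745
C = arccos(0.377745) = 67.81°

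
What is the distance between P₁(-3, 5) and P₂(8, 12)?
Using the distance formula: d = sqrt((x₂-x₁)² + (y₂-y₁)²)
dx = 8 - (-3) = 11
dy = 12 - 5 = 7
d = sqrt(11² + 7²) = sqrt(121 + 49) = sqrt(170) = 13.04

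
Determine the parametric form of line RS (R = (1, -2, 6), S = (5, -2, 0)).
Direction vector d = S - R = (4, 0, -6)
x = 1 + 4t, y = -2, z = 6 - 6t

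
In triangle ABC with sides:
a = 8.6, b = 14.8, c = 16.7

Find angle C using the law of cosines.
cos(C) = (a² + b² - c²)/(2ab)
cos(C) = (8.6² + 14.8² - 16.7²)/(2·8.6·14.8) = 14.11/254.56 = 0.055429
C = arccos(0.055429) = 86.82°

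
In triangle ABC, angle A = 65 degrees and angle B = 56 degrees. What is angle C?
Sum of angles in a triangle = 180 degrees
Third angle = 180 - 65 - 56
Third angle = 59 degrees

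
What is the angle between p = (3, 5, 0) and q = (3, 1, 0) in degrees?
p·q = 14, |p|² = 34, |q|² = 10
cos θ = 14/√340 ≈ 0.7593
θ ≈ 40.6°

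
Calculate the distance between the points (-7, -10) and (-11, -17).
Using the distance formula: d = sqrt((x₂-x₁)² + (y₂-y₁)²)
dx = (-11) - (-7) = -4
dy = (-17) - (-10) = -7
d = sqrt((-4)² + (-7)²) = sqrt(16 + 49) = sqrt(65) = 8.06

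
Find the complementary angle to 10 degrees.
Complementary angles sum to 90 degrees.
Other angle = 90 - 10
Other angle = 80 degrees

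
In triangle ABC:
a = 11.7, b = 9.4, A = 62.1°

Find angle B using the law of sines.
sin(B)/b = sin(A)/a
sin(B) = b·sin(A)/a = 9.4·sin(62.1°)/11.7 = 0.710034
B = arcsin(0.710034) = 45.24°  (b ≤ a, so B ≤ A and the acute solution is unique)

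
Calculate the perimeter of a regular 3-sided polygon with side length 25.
Perimeter = number of sides * side length
Perimeter = 3 * 25
Perimeter = 75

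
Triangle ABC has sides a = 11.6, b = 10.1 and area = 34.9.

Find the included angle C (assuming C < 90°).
Area = ½ab·sin(C)  →  sin(C) = 2·Area/(ab)
sin(C) = 2·34.9/(11.6·10.1) = 0.595766
C = arcsin(0.595766) = 36.57°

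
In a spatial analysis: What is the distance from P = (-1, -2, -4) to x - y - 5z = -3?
d = |1(-1) + (-1)(-2) + (-5)(-4) - (-3)| / √(1² + (-1)² + (-5)²) = 24/√27 = 4.619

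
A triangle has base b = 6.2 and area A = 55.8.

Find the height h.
A = ½bh  →  h = 2A/b
h = 2·55.8/6.2 = 18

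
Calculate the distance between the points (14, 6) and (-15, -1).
Using the distance formula: d = sqrt((x₂-x₁)² + (y₂-y₁)²)
dx = (-15) - 14 = -29
dy = (-1) - 6 = -7
d = sqrt((-29)² + (-7)²) = sqrt(841 + 49) = sqrt(890) = 29.83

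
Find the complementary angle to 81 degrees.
Complementary angles sum to 90 degrees.
Other angle = 90 - 81
Other angle = 9 degrees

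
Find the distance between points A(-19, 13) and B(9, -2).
Using the distance formula: d = sqrt((x₂-x₁)² + (y₂-y₁)²)
dx = 9 - (-19) = 28
dy = (-2) - 13 = -15
d = sqrt(28² + (-15)²) = sqrt(784 + 225) = sqrt(1009) = 31.76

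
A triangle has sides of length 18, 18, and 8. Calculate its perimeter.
Perimeter = sum of all sides
Perimeter = 18 + 18 + 8
Perimeter = 44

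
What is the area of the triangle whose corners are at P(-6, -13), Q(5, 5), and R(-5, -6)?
Using the coordinate formula: Area = (1/2)|x₁(y₂-y₃) + x₂(y₃-y₁) + x₃(y₁-y₂)|
Area = (1/2)|(-6)(5-(-6)) + 5((-6)-(-13)) + (-5)((-13)-5)|
Area = (1/2)|(-6)*11 + 5*7 + (-5)*(-18)|
Area = (1/2)|(-66) + 35 + 90|
Area = (1/2)*59 = 29.50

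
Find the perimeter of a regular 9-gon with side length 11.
Perimeter = number of sides * side length
Perimeter = 9 * 11
Perimeter = 99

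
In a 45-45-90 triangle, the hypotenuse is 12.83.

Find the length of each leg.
In a 45-45-90 triangle, hypotenuse = leg·√2  →  leg = hypotenuse/√2
leg = 12.83/√2 = 9.072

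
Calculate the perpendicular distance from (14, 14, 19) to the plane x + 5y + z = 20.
d = |1(14) + 5(14) + 1(19) - (20)| / √(1² + 5² + 1²) = 83/√27 = 15.97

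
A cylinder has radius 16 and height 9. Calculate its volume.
Volume = pi * r² * h
Volume = pi * 16² * 9
Volume = pi * 256 * 9
Volume = pi * 2304
Volume = 7238.23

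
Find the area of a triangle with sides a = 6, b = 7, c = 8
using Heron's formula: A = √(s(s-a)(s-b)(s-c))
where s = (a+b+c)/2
s = (6+7+8)/2 = 10.5
A = √(10.5·4.5·3.5·2.5) = √413.4375 = 20.33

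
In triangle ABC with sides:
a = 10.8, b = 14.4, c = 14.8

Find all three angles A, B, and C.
By the law of cosines:
cos(A) = (b² + c² - a²)/(2bc) = 0.726727  →  A = 43.39°
cos(B) = (a² + c² - b²)/(2ac) = 0.401401  →  B = 66.33°
cos(C) = (a² + b² - c²)/(2ab) = 0.337449  →  C = 70.28°
Check: A + B + C = 180.0° ✓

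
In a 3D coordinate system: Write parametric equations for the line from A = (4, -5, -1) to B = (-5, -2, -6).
Direction vector d = B - A = (-9, 3, -5)
x = 4 - 9t, y = -5 + 3t, z = -1 - 5t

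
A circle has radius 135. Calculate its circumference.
Circumference = 2 * pi * r
Circumference = 2 * pi * 135
Circumference = 848.23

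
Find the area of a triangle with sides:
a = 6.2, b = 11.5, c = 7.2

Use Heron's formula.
s = (a+b+c)/2 = (6.2+11.5+7.2)/2 = 12.45
A = √(s(s-a)(s-b)(s-c)) = √(12.45·6.25·0.95·5.25)
A = √388.09 = 19.7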